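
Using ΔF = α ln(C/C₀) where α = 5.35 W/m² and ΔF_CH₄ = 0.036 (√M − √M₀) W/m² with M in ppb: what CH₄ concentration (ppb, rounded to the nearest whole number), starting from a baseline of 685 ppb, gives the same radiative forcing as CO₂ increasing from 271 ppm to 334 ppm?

M ≈ 3276 ppb

CO₂ forcing: 5.35 × ln(334/271) = 5.35 × 0.209022 = 1.11827 W/m².
Set 0.036(√M − √685) = 1.11827: √M = 1.11827/0.036 + √685 = 31.0631 + 26.1725 = 57.2356.
M = (57.2356)² = 3275.91 ppb.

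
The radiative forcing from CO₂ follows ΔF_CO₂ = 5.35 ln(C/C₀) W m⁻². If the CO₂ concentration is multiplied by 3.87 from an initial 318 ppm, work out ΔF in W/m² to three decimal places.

Because the forcing depends only on the ratio C/C₀, the initial concentration does not enter.
ΔF = 5.35 × ln(3.87) = 5.35 × 1.35325 = 7.2399 W/m².

ΔF = 7.240 W/m²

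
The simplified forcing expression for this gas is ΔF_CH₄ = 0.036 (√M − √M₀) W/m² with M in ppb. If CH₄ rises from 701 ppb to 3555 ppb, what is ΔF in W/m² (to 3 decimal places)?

ΔF = 1.193 W/m²

CH₄: 0.036 × (√3555 − √701) = 0.036 × (59.6238 − 26.4764) = 0.036 × 33.1474 = 1.1933 W/m².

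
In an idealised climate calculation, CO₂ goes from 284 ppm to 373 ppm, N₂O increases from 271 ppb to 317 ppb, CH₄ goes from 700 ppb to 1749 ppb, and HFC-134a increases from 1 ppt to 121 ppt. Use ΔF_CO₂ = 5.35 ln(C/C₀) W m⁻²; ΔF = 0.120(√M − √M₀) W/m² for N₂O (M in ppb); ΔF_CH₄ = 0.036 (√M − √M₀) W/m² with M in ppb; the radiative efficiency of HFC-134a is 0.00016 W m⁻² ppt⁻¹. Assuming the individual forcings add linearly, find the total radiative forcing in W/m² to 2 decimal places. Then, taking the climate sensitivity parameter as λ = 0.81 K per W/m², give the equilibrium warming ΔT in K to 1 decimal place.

ΔF = 2.19 W/m²; ΔT = 1.8 K

CO₂: 5.35 × ln(373/284) = 5.35 × ln(1.31338) = 5.35 × 0.27260 = 1.4584 W/m².
N₂O: 0.120 × (√317 − √271) = 0.120 × (17.8045 − 16.4621) = 0.120 × 1.3424 = 0.1611 W/m².
CH₄: 0.036 × (√1749 − √700) = 0.036 × (41.8210 − 26.4575) = 0.036 × 15.3635 = 0.5531 W/m².
HFC-134a: ΔF = 0.00016 × (121 − 1) = 0.00016 × 120 = 0.0192 W/m².
Total ΔF = 1.4584 + 0.1611 + 0.5531 + 0.0192 = 2.1918 W/m².
ΔT = λ ΔF = 0.81 × 2.19 = 1.7739 K.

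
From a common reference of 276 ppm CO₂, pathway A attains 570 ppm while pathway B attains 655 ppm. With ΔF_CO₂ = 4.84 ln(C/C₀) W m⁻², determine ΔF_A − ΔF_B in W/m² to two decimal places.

ΔF_A = 4.84 ln(570/276) = 4.84 × 0.72524 = 3.5102 W/m².
ΔF_B = 4.84 ln(655/276) = 4.84 × 0.86423 = 4.1829 W/m².
Difference: 3.5102 − 4.1829 = -0.6727 W/m².

ΔF_A − ΔF_B = -0.67 W/m²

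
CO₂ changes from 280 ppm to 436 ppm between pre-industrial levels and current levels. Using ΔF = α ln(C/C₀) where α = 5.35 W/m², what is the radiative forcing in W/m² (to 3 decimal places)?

ΔF = 2.369 W/m²

CO₂: 5.35 × ln(436/280) = 5.35 × ln(1.55714) = 5.35 × 0.44285 = 2.3692 W/m².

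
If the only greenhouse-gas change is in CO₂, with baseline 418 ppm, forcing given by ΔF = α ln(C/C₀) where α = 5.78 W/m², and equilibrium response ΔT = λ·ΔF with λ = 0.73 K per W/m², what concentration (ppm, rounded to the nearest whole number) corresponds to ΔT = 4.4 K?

C ≈ 1186 ppm

Required forcing: ΔF = ΔT/λ = 4.4/0.73 = 6.0274 W/m².
Then ln(C/418) = ΔF/5.78 = 6.0274/5.78 = 1.04280.
So C = 418 × e^1.04280 = 418 × 2.83715 = 1185.93 ppm.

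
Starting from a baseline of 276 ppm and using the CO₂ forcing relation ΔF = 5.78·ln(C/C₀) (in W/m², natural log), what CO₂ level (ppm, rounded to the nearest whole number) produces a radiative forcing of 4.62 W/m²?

Set 5.78 ln(C/276) = 4.62, so ln(C/276) = 4.62/5.78 = 0.79931.
Then C/276 = e^0.79931 = 2.22401, giving C = 276 × 2.22401 = 613.83 ppm.

C ≈ 614 ppm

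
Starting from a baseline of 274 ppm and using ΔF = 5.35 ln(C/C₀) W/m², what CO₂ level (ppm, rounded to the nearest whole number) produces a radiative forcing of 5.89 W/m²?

Set 5.35 ln(C/274) = 5.89, so ln(C/274) = 5.89/5.35 = 1.10093.
Then C/274 = e^1.10093 = 3.00696, giving C = 274 × 3.00696 = 823.91 ppm.

C ≈ 824 ppm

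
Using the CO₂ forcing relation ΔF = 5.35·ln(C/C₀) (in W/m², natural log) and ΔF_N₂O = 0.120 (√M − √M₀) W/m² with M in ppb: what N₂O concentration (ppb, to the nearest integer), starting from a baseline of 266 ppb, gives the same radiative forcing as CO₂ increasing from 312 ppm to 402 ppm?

M ≈ 762 ppb

CO₂ forcing: 5.35 × ln(402/312) = 5.35 × 0.253449 = 1.35595 W/m².
Set 0.120(√M − √266) = 1.35595: √M = 1.35595/0.120 + √266 = 11.2996 + 16.3095 = 27.6091.
M = (27.6091)² = 762.26 ppb.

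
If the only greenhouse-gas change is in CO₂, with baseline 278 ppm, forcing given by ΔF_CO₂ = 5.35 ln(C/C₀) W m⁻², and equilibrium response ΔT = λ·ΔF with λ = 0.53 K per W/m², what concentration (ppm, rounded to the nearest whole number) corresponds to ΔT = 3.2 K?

Required forcing: ΔF = ΔT/λ = 3.2/0.53 = 6.0377 W/m².
Then ln(C/278) = ΔF/5.35 = 6.0377/5.35 = 1.12854.
So C = 278 × e^1.12854 = 278 × 3.09114 = 859.34 ppm.

C ≈ 859 ppm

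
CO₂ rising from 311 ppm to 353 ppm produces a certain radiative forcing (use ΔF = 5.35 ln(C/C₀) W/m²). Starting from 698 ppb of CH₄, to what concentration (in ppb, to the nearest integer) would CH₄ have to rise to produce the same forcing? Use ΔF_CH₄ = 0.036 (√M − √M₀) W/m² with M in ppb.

M ≈ 2047 ppb

CO₂ forcing: 5.35 × ln(353/311) = 5.35 × 0.126675 = 0.67771 W/m².
Set 0.036(√M − √698) = 0.67771: √M = 0.67771/0.036 + √698 = 18.8253 + 26.4197 = 45.2450.
M = (45.2450)² = 2047.11 ppb.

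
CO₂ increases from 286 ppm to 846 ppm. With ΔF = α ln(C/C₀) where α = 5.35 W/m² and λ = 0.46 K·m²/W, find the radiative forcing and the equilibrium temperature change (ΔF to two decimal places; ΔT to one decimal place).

ΔF = 5.80 W/m²; ΔT = 2.7 K

CO₂: 5.35 × ln(846/286) = 5.35 × ln(2.95804) = 5.35 × 1.08453 = 5.8022 W/m².
ΔT = λ ΔF = 0.46 × 5.80 = 2.6680 K.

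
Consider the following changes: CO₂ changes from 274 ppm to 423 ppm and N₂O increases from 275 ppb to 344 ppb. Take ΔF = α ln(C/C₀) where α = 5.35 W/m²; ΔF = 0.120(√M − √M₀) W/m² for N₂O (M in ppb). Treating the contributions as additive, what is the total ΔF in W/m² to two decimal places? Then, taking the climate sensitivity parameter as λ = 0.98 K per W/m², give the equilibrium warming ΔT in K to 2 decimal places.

CO₂: 5.35 × ln(423/274) = 5.35 × ln(1.54380) = 5.35 × 0.43425 = 2.3232 W/m².
N₂O: 0.120 × (√344 − √275) = 0.120 × (18.5472 − 16.5831) = 0.120 × 1.9641 = 0.2357 W/m².
Total ΔF = 2.3232 + 0.2357 = 2.5589 W/m².
ΔT = λ ΔF = 0.98 × 2.56 = 2.5088 K.

ΔF = 2.56 W/m²; ΔT = 2.51 K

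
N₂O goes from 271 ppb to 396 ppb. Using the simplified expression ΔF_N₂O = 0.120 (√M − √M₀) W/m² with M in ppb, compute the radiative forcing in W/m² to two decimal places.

N₂O: 0.120 × (√396 − √271) = 0.120 × (19.8997 − 16.4621) = 0.120 × 3.4376 = 0.4125 W/m².

ΔF = 0.41 W/m²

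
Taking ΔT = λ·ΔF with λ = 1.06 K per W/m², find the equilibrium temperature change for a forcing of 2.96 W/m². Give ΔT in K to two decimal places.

ΔT = 3.14 K

ΔT = λ ΔF = 1.06 × 2.96 = 3.1376 K.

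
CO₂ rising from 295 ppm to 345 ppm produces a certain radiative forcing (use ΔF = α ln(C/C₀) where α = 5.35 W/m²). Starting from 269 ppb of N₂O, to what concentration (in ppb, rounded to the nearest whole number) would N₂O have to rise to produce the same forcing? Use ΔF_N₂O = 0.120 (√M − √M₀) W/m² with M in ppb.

CO₂ forcing: 5.35 × ln(345/295) = 5.35 × 0.156569 = 0.83764 W/m².
Set 0.120(√M − √269) = 0.83764: √M = 0.83764/0.120 + √269 = 6.9803 + 16.4012 = 23.3815.
M = (23.3815)² = 546.69 ppb.

M ≈ 547 ppb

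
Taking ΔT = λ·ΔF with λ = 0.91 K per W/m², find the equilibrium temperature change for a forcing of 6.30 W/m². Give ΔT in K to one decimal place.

ΔT = λ ΔF = 0.91 × 6.30 = 5.7330 K.

ΔT = 5.7 K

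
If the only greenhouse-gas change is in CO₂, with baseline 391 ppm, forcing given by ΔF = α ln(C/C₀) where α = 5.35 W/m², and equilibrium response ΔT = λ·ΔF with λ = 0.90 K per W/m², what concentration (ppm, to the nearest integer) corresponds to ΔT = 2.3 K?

C ≈ 630 ppm

Required forcing: ΔF = ΔT/λ = 2.3/0.90 = 2.5556 W/m².
Then ln(C/391) = ΔF/5.35 = 2.5556/5.35 = 0.47768.
So C = 391 × e^0.47768 = 391 × 1.61233 = 630.42 ppm.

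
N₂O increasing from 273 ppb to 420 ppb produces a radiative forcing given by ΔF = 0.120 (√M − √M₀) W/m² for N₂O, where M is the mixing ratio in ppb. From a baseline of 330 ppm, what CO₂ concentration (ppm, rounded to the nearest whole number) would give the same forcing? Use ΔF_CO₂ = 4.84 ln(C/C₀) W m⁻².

C ≈ 364 ppm

N₂O forcing: 0.120 × (√420 − √273) = 0.120 × (20.4939 − 16.5227) = 0.120 × 3.9712 = 0.47654 W/m².
Set 4.84 ln(C/330) = 0.47654: ln(C/330) = 0.47654/4.84 = 0.09846, so C = 330 × e^0.09846 = 330 × 1.10347 = 364.15 ppm.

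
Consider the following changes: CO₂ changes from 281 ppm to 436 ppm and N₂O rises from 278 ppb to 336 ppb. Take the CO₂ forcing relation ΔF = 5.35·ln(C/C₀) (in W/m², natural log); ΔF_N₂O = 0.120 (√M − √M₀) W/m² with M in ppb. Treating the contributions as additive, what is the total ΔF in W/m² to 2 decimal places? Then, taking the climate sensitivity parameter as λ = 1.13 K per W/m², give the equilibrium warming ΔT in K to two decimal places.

CO₂: 5.35 × ln(436/281) = 5.35 × ln(1.55160) = 5.35 × 0.43929 = 2.3502 W/m².
N₂O: 0.120 × (√336 − √278) = 0.120 × (18.3303 − 16.6733) = 0.120 × 1.6570 = 0.1988 W/m².
Total ΔF = 2.3502 + 0.1988 = 2.5490 W/m².
ΔT = λ ΔF = 1.13 × 2.55 = 2.8815 K.

ΔF = 2.55 W/m²; ΔT = 2.88 K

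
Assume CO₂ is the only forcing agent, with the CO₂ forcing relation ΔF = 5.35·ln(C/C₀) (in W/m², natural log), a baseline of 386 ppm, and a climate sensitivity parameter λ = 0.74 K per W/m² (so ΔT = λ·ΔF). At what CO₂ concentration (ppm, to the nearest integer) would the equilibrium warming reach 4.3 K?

Required forcing: ΔF = ΔT/λ = 4.3/0.74 = 5.8108 W/m².
Then ln(C/386) = ΔF/5.35 = 5.8108/5.35 = 1.08613.
So C = 386 × e^1.08613 = 386 × 2.96279 = 1143.64 ppm.

C ≈ 1144 ppm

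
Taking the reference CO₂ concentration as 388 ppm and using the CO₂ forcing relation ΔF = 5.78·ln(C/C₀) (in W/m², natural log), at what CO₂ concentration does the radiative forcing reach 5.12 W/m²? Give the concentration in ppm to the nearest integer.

Set 5.78 ln(C/388) = 5.12, so ln(C/388) = 5.12/5.78 = 0.88581.
Then C/388 = e^0.88581 = 2.42495, giving C = 388 × 2.42495 = 940.88 ppm.

C ≈ 941 ppm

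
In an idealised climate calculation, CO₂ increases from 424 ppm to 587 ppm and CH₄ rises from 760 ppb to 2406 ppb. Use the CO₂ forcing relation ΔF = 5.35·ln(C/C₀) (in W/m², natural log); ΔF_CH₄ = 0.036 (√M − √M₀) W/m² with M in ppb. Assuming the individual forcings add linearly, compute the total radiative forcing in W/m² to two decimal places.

CO₂: 5.35 × ln(587/424) = 5.35 × ln(1.38443) = 5.35 × 0.32529 = 1.7403 W/m².
CH₄: 0.036 × (√2406 − √760) = 0.036 × (49.0510 − 27.5681) = 0.036 × 21.4829 = 0.7734 W/m².
Total ΔF = 1.7403 + 0.7734 = 2.5137 W/m².

ΔF = 2.51 W/m²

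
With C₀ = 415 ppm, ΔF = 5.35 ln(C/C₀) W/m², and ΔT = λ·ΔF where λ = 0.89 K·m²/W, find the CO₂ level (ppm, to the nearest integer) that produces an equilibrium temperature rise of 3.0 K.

C ≈ 779 ppm

Required forcing: ΔF = ΔT/λ = 3.0/0.89 = 3.3708 W/m².
Then ln(C/415) = ΔF/5.35 = 3.3708/5.35 = 0.63006.
So C = 415 × e^0.63006 = 415 × 1.87772 = 779.25 ppm.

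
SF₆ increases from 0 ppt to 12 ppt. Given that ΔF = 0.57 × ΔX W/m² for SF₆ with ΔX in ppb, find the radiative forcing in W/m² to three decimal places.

ΔF = 0.007 W/m²

SF₆: Δ = 12 − 0 = 12 ppt = 0.012 ppb; ΔF = 0.57 × 0.012 = 0.0068 W/m².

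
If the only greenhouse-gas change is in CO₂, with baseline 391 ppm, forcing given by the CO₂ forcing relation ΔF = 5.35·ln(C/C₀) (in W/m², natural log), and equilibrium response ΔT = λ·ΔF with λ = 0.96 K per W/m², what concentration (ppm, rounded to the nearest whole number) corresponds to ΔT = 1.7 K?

C ≈ 544 ppm

Required forcing: ΔF = ΔT/λ = 1.7/0.96 = 1.7708 W/m².
Then ln(C/391) = ΔF/5.35 = 1.7708/5.35 = 0.33099.
So C = 391 × e^0.33099 = 391 × 1.39235 = 544.41 ppm.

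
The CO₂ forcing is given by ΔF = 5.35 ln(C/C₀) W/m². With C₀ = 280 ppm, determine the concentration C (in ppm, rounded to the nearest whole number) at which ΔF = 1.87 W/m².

C ≈ 397 ppm

Set 5.35 ln(C/280) = 1.87, so ln(C/280) = 1.87/5.35 = 0.34953.
Then C/280 = e^0.34953 = 1.41840, giving C = 280 × 1.41840 = 397.15 ppm.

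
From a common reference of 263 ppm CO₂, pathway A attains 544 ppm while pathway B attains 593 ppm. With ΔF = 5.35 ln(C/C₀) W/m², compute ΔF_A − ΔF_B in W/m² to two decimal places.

ΔF_A = 5.35 ln(544/263) = 5.35 × 0.72680 = 3.8884 W/m².
ΔF_B = 5.35 ln(593/263) = 5.35 × 0.81304 = 4.3498 W/m².
Difference: 3.8884 − 4.3498 = -0.4614 W/m².

ΔF_A − ΔF_B = -0.46 W/m²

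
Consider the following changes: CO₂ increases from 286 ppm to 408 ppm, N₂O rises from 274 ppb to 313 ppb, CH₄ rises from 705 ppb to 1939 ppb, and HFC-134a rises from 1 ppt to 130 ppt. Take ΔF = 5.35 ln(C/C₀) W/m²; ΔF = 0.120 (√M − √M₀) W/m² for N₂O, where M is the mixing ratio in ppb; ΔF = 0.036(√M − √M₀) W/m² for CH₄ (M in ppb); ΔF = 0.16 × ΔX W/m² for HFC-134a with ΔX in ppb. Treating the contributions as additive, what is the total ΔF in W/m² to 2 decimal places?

ΔF = 2.69 W/m²

CO₂: 5.35 × ln(408/286) = 5.35 × ln(1.42657) = 5.35 × 0.35527 = 1.9007 W/m².
N₂O: 0.120 × (√313 − √274) = 0.120 × (17.6918 − 16.5529) = 0.120 × 1.1389 = 0.1367 W/m².
CH₄: 0.036 × (√1939 − √705) = 0.036 × (44.0341 − 26.5518) = 0.036 × 17.4823 = 0.6294 W/m².
HFC-134a: Δ = 130 − 1 = 129 ppt = 0.129 ppb; ΔF = 0.16 × 0.129 = 0.0206 W/m².
Total ΔF = 1.9007 + 0.1367 + 0.6294 + 0.0206 = 2.6874 W/m².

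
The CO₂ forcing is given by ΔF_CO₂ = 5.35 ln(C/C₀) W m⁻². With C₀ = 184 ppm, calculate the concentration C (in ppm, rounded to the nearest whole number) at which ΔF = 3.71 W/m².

C ≈ 368 ppm

Set 5.35 ln(C/184) = 3.71, so ln(C/184) = 3.71/5.35 = 0.69346.
Then C/184 = e^0.69346 = 2.00063, giving C = 184 × 2.00063 = 368.12 ppm.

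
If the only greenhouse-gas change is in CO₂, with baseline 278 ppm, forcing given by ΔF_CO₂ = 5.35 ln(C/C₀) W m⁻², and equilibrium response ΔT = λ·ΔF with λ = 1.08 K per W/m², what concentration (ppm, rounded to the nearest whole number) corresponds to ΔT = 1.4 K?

Required forcing: ΔF = ΔT/λ = 1.4/1.08 = 1.2963 W/m².
Then ln(C/278) = ΔF/5.35 = 1.2963/5.35 = 0.24230.
So C = 278 × e^0.24230 = 278 × 1.27418 = 354.22 ppm.

C ≈ 354 ppm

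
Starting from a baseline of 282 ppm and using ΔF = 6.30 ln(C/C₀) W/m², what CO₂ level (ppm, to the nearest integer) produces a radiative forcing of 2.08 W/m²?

Set 6.30 ln(C/282) = 2.08, so ln(C/282) = 2.08/6.30 = 0.33016.
Then C/282 = e^0.33016 = 1.39119, giving C = 282 × 1.39119 = 392.32 ppm.

C ≈ 392 ppm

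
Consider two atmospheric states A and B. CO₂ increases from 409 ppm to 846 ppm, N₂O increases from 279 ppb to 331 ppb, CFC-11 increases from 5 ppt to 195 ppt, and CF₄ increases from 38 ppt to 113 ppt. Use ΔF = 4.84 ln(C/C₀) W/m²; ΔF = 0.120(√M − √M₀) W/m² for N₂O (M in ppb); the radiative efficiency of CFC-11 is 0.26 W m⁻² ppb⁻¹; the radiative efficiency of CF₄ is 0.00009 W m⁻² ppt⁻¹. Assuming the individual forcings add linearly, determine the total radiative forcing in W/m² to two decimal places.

CO₂: 4.84 × ln(846/409) = 4.84 × ln(2.06846) = 4.84 × 0.72680 = 3.5177 W/m².
N₂O: 0.120 × (√331 − √279) = 0.120 × (18.1934 − 16.7033) = 0.120 × 1.4901 = 0.1788 W/m².
CFC-11: Δ = 195 − 5 = 190 ppt = 0.190 ppb; ΔF = 0.26 × 0.190 = 0.0494 W/m².
CF₄: ΔF = 0.00009 × (113 − 38) = 0.00009 × 75 = 0.0068 W/m².
Total ΔF = 3.5177 + 0.1788 + 0.0494 + 0.0068 = 3.7527 W/m².

ΔF = 3.75 W/m²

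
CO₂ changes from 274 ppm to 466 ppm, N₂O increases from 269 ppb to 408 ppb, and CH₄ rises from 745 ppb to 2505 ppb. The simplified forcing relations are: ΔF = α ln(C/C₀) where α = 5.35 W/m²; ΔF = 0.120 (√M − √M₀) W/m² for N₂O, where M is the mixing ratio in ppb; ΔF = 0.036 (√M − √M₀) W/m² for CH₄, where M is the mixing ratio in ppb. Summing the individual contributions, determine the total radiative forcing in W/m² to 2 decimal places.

CO₂: 5.35 × ln(466/274) = 5.35 × ln(1.70073) = 5.35 × 0.53106 = 2.8412 W/m².
N₂O: 0.120 × (√408 − √269) = 0.120 × (20.1990 − 16.4012) = 0.120 × 3.7978 = 0.4557 W/m².
CH₄: 0.036 × (√2505 − √745) = 0.036 × (50.0500 − 27.2947) = 0.036 × 22.7553 = 0.8192 W/m².
Total ΔF = 2.8412 + 0.4557 + 0.8192 = 4.1161 W/m².

ΔF = 4.12 W/m²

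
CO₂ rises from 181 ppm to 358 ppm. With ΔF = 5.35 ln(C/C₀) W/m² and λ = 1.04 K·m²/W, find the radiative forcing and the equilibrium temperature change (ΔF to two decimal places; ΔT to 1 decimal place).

ΔF = 3.65 W/m²; ΔT = 3.8 K

CO₂: 5.35 × ln(358/181) = 5.35 × ln(1.97790) = 5.35 × 0.68204 = 3.6489 W/m².
ΔT = λ ΔF = 1.04 × 3.65 = 3.7960 K.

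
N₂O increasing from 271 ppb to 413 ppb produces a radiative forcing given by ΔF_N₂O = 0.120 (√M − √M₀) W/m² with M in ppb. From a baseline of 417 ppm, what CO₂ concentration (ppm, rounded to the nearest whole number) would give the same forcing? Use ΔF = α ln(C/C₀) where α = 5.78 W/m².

C ≈ 452 ppm

N₂O forcing: 0.120 × (√413 − √271) = 0.120 × (20.3224 − 16.4621) = 0.120 × 3.8603 = 0.46324 W/m².
Set 5.78 ln(C/417) = 0.46324: ln(C/417) = 0.46324/5.78 = 0.08015, so C = 417 × e^0.08015 = 417 × 1.08345 = 451.80 ppm.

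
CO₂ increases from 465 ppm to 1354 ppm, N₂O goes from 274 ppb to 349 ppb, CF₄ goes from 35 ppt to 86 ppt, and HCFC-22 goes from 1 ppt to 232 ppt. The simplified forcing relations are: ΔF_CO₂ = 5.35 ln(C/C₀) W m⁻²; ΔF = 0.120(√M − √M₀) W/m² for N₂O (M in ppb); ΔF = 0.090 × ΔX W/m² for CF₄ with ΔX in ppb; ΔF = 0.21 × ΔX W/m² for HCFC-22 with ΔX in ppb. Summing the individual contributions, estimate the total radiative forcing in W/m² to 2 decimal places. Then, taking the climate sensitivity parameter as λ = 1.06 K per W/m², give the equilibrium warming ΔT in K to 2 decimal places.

CO₂: 5.35 × ln(1354/465) = 5.35 × ln(2.91183) = 5.35 × 1.06878 = 5.7180 W/m².
N₂O: 0.120 × (√349 − √274) = 0.120 × (18.6815 − 16.5529) = 0.120 × 2.1286 = 0.2554 W/m².
CF₄: Δ = 86 − 35 = 51 ppt = 0.051 ppb; ΔF = 0.090 × 0.051 = 0.0046 W/m².
HCFC-22: Δ = 232 − 1 = 231 ppt = 0.231 ppb; ΔF = 0.21 × 0.231 = 0.0485 W/m².
Total ΔF = 5.7180 + 0.2554 + 0.0046 + 0.0485 = 6.0265 W/m².
ΔT = λ ΔF = 1.06 × 6.03 = 6.3918 K.

ΔF = 6.03 W/m²; ΔT = 6.39 K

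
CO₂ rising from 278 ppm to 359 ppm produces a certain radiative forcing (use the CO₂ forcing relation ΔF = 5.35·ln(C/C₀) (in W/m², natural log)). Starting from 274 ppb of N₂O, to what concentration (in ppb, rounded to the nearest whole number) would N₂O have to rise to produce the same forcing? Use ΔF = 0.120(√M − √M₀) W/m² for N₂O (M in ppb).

M ≈ 781 ppb

CO₂ forcing: 5.35 × ln(359/278) = 5.35 × 0.255701 = 1.36800 W/m².
Set 0.120(√M − √274) = 1.36800: √M = 1.36800/0.120 + √274 = 11.4000 + 16.5529 = 27.9529.
M = (27.9529)² = 781.36 ppb.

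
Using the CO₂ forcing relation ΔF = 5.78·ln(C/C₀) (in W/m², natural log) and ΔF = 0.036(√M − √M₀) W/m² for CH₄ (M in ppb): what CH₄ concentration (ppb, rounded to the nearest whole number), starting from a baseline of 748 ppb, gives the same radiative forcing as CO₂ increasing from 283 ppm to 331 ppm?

M ≈ 2757 ppb

CO₂ forcing: 5.78 × ln(331/283) = 5.78 × 0.156671 = 0.90556 W/m².
Set 0.036(√M − √748) = 0.90556: √M = 0.90556/0.036 + √748 = 25.1544 + 27.3496 = 52.5040.
M = (52.5040)² = 2756.67 ppb.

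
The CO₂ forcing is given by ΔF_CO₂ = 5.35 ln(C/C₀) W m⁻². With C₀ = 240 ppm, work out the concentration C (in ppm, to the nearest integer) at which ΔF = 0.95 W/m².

Set 5.35 ln(C/240) = 0.95, so ln(C/240) = 0.95/5.35 = 0.17757.
Then C/240 = e^0.17757 = 1.19431, giving C = 240 × 1.19431 = 286.63 ppm.

C ≈ 287 ppm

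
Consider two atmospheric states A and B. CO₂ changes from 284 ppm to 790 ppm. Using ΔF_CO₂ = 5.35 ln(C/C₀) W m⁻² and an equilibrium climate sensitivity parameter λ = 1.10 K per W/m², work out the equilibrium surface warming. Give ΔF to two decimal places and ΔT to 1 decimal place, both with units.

ΔF = 5.47 W/m²; ΔT = 6.0 K

CO₂: 5.35 × ln(790/284) = 5.35 × ln(2.78169) = 5.35 × 1.02306 = 5.4734 W/m².
ΔT = λ ΔF = 1.10 × 5.47 = 6.0170 K.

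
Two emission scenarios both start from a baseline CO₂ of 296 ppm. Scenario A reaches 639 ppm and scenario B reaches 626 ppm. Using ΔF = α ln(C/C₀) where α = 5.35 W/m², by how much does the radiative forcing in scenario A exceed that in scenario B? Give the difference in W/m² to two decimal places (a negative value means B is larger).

ΔF_A = 5.35 ln(639/296) = 5.35 × 0.76955 = 4.1171 W/m².
ΔF_B = 5.35 ln(626/296) = 5.35 × 0.74899 = 4.0071 W/m².
Difference: 4.1171 − 4.0071 = 0.1100 W/m².

ΔF_A − ΔF_B = 0.11 W/m²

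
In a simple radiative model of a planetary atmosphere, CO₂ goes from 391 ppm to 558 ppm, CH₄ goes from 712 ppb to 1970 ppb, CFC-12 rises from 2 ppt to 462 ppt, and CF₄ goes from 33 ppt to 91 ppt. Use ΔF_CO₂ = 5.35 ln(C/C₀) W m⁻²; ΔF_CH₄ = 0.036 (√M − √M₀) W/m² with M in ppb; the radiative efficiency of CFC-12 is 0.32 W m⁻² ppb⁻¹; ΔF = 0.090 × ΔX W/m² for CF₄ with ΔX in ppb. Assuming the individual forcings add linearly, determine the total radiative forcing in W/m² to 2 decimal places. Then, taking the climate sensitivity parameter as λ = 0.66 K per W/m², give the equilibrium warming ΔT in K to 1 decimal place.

ΔF = 2.69 W/m²; ΔT = 1.8 K

CO₂: 5.35 × ln(558/391) = 5.35 × ln(1.42711) = 5.35 × 0.35565 = 1.9027 W/m².
CH₄: 0.036 × (√1970 − √712) = 0.036 × (44.3847 − 26.6833) = 0.036 × 17.7014 = 0.6373 W/m².
CFC-12: Δ = 462 − 2 = 460 ppt = 0.460 ppb; ΔF = 0.32 × 0.460 = 0.1472 W/m².
CF₄: Δ = 91 − 33 = 58 ppt = 0.058 ppb; ΔF = 0.090 × 0.058 = 0.0052 W/m².
Total ΔF = 1.9027 + 0.6373 + 0.1472 + 0.0052 = 2.6924 W/m².
ΔT = λ ΔF = 0.66 × 2.69 = 1.7754 K.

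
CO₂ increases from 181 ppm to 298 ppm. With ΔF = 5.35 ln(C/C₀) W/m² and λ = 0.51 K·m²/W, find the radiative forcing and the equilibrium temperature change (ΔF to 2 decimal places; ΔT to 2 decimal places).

CO₂: 5.35 × ln(298/181) = 5.35 × ln(1.64641) = 5.35 × 0.49860 = 2.6675 W/m².
ΔT = λ ΔF = 0.51 × 2.67 = 1.3617 K.

ΔF = 2.67 W/m²; ΔT = 1.36 K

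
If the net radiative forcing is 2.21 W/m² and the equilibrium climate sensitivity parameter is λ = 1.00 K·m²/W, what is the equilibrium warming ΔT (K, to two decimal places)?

ΔT = 2.21 K

ΔT = λ ΔF = 1.00 × 2.21 = 2.2100 K.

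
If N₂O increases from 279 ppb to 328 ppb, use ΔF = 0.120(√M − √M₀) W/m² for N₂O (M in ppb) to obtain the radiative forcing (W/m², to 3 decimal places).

ΔF = 0.169 W/m²

N₂O: 0.120 × (√328 − √279) = 0.120 × (18.1108 − 16.7033) = 0.120 × 1.4075 = 0.1689 W/m².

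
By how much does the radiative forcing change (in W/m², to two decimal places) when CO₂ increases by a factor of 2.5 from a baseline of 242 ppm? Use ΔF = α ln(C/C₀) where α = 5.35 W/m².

ΔF = 4.90 W/m²

Because the forcing depends only on the ratio C/C₀, the initial concentration does not enter.
ΔF = 5.35 × ln(2.5) = 5.35 × 0.91629 = 4.9022 W/m².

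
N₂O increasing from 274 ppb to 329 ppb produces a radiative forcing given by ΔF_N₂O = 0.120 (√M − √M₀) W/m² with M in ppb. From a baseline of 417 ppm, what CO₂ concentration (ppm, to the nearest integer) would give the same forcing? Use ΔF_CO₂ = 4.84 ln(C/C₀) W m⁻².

C ≈ 434 ppm

N₂O forcing: 0.120 × (√329 − √274) = 0.120 × (18.1384 − 16.5529) = 0.120 × 1.5855 = 0.19026 W/m².
Set 4.84 ln(C/417) = 0.19026: ln(C/417) = 0.19026/4.84 = 0.03931, so C = 417 × e^0.03931 = 417 × 1.04009 = 433.72 ppm.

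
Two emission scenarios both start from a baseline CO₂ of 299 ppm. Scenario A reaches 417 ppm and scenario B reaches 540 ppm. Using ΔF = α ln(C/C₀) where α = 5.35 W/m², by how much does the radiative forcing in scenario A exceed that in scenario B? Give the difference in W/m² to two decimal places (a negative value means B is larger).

ΔF_A = 5.35 ln(417/299) = 5.35 × 0.33264 = 1.7796 W/m².
ΔF_B = 5.35 ln(540/299) = 5.35 × 0.59113 = 3.1625 W/m².
Difference: 1.7796 − 3.1625 = -1.3829 W/m².

ΔF_A − ΔF_B = -1.38 W/m²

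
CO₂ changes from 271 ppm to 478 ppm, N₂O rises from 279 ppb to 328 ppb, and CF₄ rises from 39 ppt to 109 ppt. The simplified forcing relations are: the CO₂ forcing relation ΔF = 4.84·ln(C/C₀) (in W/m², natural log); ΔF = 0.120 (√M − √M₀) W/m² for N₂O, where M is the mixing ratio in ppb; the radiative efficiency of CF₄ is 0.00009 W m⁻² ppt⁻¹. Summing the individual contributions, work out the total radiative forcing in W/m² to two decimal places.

ΔF = 2.92 W/m²

CO₂: 4.84 × ln(478/271) = 4.84 × ln(1.76384) = 4.84 × 0.56749 = 2.7467 W/m².
N₂O: 0.120 × (√328 − √279) = 0.120 × (18.1108 − 16.7033) = 0.120 × 1.4075 = 0.1689 W/m².
CF₄: ΔF = 0.00009 × (109 − 39) = 0.00009 × 70 = 0.0063 W/m².
Total ΔF = 2.7467 + 0.1689 + 0.0063 = 2.9219 W/m².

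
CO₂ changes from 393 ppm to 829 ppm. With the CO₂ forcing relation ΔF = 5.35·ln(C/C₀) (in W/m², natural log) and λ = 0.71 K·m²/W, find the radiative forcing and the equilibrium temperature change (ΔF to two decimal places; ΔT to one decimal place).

CO₂: 5.35 × ln(829/393) = 5.35 × ln(2.10941) = 5.35 × 0.74641 = 3.9933 W/m².
ΔT = λ ΔF = 0.71 × 3.99 = 2.8329 K.

ΔF = 3.99 W/m²; ΔT = 2.8 K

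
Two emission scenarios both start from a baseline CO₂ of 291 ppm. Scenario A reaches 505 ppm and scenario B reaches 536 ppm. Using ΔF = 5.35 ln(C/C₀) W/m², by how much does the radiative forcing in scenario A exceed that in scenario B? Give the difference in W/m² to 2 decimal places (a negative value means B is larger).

ΔF_A − ΔF_B = -0.32 W/m²

ΔF_A = 5.35 ln(505/291) = 5.35 × 0.55124 = 2.9491 W/m².
ΔF_B = 5.35 ln(536/291) = 5.35 × 0.61081 = 3.2678 W/m².
Difference: 2.9491 − 3.2678 = -0.3187 W/m².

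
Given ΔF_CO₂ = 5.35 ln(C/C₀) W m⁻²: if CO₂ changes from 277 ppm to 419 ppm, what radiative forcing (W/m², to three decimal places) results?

CO₂: 5.35 × ln(419/277) = 5.35 × ln(1.51264) = 5.35 × 0.41386 = 2.2142 W/m².

ΔF = 2.214 W/m²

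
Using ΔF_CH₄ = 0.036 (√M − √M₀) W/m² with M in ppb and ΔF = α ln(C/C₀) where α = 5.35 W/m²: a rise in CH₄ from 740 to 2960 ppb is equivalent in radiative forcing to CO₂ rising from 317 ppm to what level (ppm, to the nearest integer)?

C ≈ 381 ppm

CH₄ forcing: 0.036 × (√2960 − √740) = 0.036 × (54.4059 − 27.2029) = 0.036 × 27.2030 = 0.97931 W/m².
Set 5.35 ln(C/317) = 0.97931: ln(C/317) = 0.97931/5.35 = 0.18305, so C = 317 × e^0.18305 = 317 × 1.20087 = 380.68 ppm.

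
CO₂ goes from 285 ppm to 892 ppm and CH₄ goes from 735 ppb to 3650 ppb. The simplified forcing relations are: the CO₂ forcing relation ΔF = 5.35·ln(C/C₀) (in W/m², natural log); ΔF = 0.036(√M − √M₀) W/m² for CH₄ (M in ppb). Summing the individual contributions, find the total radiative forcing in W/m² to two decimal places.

ΔF = 7.30 W/m²

CO₂: 5.35 × ln(892/285) = 5.35 × ln(3.12982) = 5.35 × 1.14098 = 6.1042 W/m².
CH₄: 0.036 × (√3650 − √735) = 0.036 × (60.4152 − 27.1109) = 0.036 × 33.3043 = 1.1990 W/m².
Total ΔF = 6.1042 + 1.1990 = 7.3032 W/m².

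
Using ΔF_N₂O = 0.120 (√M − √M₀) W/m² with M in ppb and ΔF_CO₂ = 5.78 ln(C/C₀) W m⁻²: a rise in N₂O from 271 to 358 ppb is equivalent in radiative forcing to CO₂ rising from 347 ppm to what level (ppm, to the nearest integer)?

N₂O forcing: 0.120 × (√358 − √271) = 0.120 × (18.9209 − 16.4621) = 0.120 × 2.4588 = 0.29506 W/m².
Set 5.78 ln(C/347) = 0.29506: ln(C/347) = 0.29506/5.78 = 0.05105, so C = 347 × e^0.05105 = 347 × 1.05238 = 365.18 ppm.

C ≈ 365 ppm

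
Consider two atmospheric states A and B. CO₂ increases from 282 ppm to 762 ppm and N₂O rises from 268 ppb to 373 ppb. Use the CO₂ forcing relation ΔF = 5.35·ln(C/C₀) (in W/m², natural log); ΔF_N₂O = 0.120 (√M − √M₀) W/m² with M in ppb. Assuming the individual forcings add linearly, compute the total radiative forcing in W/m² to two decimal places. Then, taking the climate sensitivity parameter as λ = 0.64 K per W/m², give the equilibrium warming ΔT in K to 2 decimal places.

ΔF = 5.67 W/m²; ΔT = 3.63 K

CO₂: 5.35 × ln(762/282) = 5.35 × ln(2.70213) = 5.35 × 0.99404 = 5.3181 W/m².
N₂O: 0.120 × (√373 − √268) = 0.120 × (19.3132 − 16.3707) = 0.120 × 2.9425 = 0.3531 W/m².
Total ΔF = 5.3181 + 0.3531 = 5.6712 W/m².
ΔT = λ ΔF = 0.64 × 5.67 = 3.6288 K.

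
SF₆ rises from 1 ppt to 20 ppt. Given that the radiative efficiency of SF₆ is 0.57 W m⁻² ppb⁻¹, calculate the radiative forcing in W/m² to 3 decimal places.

ΔF = 0.011 W/m²

SF₆: Δ = 20 − 1 = 19 ppt = 0.019 ppb; ΔF = 0.57 × 0.019 = 0.0108 W/m².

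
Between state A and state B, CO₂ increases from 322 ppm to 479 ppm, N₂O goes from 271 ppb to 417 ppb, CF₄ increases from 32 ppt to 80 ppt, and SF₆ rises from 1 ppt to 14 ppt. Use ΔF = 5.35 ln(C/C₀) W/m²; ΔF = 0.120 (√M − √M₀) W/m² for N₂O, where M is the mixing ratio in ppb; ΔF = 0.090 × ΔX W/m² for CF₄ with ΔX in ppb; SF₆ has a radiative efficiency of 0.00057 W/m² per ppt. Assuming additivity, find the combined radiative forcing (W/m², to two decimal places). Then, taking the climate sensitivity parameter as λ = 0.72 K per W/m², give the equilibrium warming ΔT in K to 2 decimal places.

CO₂: 5.35 × ln(479/322) = 5.35 × ln(1.48758) = 5.35 × 0.39715 = 2.1248 W/m².
N₂O: 0.120 × (√417 − √271) = 0.120 × (20.4206 − 16.4621) = 0.120 × 3.9585 = 0.4750 W/m².
CF₄: Δ = 80 − 32 = 48 ppt = 0.048 ppb; ΔF = 0.090 × 0.048 = 0.0043 W/m².
SF₆: ΔF = 0.00057 × (14 − 1) = 0.00057 × 13 = 0.0074 W/m².
Total ΔF = 2.1248 + 0.4750 + 0.0043 + 0.0074 = 2.6115 W/m².
ΔT = λ ΔF = 0.72 × 2.61 = 1.8792 K.

ΔF = 2.61 W/m²; ΔT = 1.88 K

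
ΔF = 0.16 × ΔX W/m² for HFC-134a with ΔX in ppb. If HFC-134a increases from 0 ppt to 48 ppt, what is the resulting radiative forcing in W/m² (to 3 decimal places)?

ΔF = 0.008 W/m²

HFC-134a: Δ = 48 − 0 = 48 ppt = 0.048 ppb; ΔF = 0.16 × 0.048 = 0.0077 W/m².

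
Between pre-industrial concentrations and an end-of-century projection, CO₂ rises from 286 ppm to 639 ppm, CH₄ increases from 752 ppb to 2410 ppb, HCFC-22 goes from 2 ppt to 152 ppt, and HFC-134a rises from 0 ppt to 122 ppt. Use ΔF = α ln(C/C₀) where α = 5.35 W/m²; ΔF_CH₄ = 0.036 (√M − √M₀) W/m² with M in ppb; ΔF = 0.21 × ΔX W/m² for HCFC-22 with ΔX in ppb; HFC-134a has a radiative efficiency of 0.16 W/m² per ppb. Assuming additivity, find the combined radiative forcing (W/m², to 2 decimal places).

CO₂: 5.35 × ln(639/286) = 5.35 × ln(2.23427) = 5.35 × 0.80391 = 4.3009 W/m².
CH₄: 0.036 × (√2410 − √752) = 0.036 × (49.0918 − 27.4226) = 0.036 × 21.6692 = 0.7801 W/m².
HCFC-22: Δ = 152 − 2 = 150 ppt = 0.150 ppb; ΔF = 0.21 × 0.150 = 0.0315 W/m².
HFC-134a: Δ = 122 − 0 = 122 ppt = 0.122 ppb; ΔF = 0.16 × 0.122 = 0.0195 W/m².
Total ΔF = 4.3009 + 0.7801 + 0.0315 + 0.0195 = 5.1320 W/m².

ΔF = 5.13 W/m²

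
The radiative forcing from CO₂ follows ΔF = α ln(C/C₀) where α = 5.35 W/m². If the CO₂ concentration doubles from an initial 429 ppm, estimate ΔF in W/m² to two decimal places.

ΔF = 3.71 W/m²

ΔF = 5.35 × ln(2) = 5.35 × 0.69315 = 3.7084 W/m².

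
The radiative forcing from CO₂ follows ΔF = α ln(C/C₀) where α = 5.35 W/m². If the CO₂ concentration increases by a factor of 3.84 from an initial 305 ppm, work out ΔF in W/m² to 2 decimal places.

ΔF = 7.20 W/m²

Because the forcing depends only on the ratio C/C₀, the initial concentration does not enter.
ΔF = 5.35 × ln(3.84) = 5.35 × 1.34547 = 7.1983 W/m².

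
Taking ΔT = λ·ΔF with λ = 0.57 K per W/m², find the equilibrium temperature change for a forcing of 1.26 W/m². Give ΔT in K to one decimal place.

ΔT = λ ΔF = 0.57 × 1.26 = 0.7182 K.

ΔT = 0.7 K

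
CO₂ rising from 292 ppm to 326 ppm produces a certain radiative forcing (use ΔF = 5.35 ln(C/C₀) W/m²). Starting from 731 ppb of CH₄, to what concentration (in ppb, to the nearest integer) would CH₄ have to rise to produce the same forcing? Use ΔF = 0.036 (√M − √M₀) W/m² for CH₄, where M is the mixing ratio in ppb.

M ≈ 1884 ppb

CO₂ forcing: 5.35 × ln(326/292) = 5.35 × 0.110144 = 0.58927 W/m².
Set 0.036(√M − √731) = 0.58927: √M = 0.58927/0.036 + √731 = 16.3686 + 27.0370 = 43.4056.
M = (43.4056)² = 1884.05 ppb.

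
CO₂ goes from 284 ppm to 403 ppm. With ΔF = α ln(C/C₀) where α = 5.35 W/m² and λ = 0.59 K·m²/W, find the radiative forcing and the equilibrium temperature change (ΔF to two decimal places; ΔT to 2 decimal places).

ΔF = 1.87 W/m²; ΔT = 1.10 K

CO₂: 5.35 × ln(403/284) = 5.35 × ln(1.41901) = 5.35 × 0.34996 = 1.8723 W/m².
ΔT = λ ΔF = 0.59 × 1.87 = 1.1033 K.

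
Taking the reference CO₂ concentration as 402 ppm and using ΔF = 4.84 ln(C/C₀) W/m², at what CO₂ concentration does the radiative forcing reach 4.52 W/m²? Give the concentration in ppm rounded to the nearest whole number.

C ≈ 1023 ppm

Set 4.84 ln(C/402) = 4.52, so ln(C/402) = 4.52/4.84 = 0.93388.
Then C/402 = e^0.93388 = 2.54436, giving C = 402 × 2.54436 = 1022.83 ppm.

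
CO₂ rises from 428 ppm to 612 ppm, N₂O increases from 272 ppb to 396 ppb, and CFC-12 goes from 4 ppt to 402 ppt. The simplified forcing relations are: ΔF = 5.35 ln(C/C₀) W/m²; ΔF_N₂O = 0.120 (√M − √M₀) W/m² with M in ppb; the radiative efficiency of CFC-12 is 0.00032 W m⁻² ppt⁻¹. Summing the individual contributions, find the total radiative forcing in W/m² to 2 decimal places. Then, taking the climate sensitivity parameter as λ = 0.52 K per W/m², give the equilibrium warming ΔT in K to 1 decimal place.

ΔF = 2.45 W/m²; ΔT = 1.3 K

CO₂: 5.35 × ln(612/428) = 5.35 × ln(1.42991) = 5.35 × 0.35761 = 1.9132 W/m².
N₂O: 0.120 × (√396 − √272) = 0.120 × (19.8997 − 16.4924) = 0.120 × 3.4073 = 0.4089 W/m².
CFC-12: ΔF = 0.00032 × (402 − 4) = 0.00032 × 398 = 0.1274 W/m².
Total ΔF = 1.9132 + 0.4089 + 0.1274 = 2.4495 W/m².
ΔT = λ ΔF = 0.52 × 2.45 = 1.2740 K.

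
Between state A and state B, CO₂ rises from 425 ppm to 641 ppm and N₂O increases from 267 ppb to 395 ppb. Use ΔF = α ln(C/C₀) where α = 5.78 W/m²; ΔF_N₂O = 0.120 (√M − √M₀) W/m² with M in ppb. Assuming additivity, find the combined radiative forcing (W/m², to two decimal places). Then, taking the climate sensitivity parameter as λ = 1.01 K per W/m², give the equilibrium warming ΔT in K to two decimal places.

CO₂: 5.78 × ln(641/425) = 5.78 × ln(1.50824) = 5.78 × 0.41094 = 2.3752 W/m².
N₂O: 0.120 × (√395 − √267) = 0.120 × (19.8746 − 16.3401) = 0.120 × 3.5345 = 0.4241 W/m².
Total ΔF = 2.3752 + 0.4241 = 2.7993 W/m².
ΔT = λ ΔF = 1.01 × 2.80 = 2.8280 K.

ΔF = 2.80 W/m²; ΔT = 2.83 K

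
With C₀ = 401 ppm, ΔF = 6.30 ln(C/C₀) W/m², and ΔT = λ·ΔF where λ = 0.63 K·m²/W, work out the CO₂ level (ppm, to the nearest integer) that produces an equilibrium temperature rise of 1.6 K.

C ≈ 600 ppm

Required forcing: ΔF = ΔT/λ = 1.6/0.63 = 2.5397 W/m².
Then ln(C/401) = ΔF/6.30 = 2.5397/6.30 = 0.40313.
So C = 401 × e^0.40313 = 401 × 1.49650 = 600.10 ppm.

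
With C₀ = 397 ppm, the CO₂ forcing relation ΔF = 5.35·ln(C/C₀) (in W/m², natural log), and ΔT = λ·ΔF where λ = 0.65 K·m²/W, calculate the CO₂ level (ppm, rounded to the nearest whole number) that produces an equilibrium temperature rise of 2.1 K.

Required forcing: ΔF = ΔT/λ = 2.1/0.65 = 3.2308 W/m².
Then ln(C/397) = ΔF/5.35 = 3.2308/5.35 = 0.60389.
So C = 397 × e^0.60389 = 397 × 1.82922 = 726.20 ppm.

C ≈ 726 ppm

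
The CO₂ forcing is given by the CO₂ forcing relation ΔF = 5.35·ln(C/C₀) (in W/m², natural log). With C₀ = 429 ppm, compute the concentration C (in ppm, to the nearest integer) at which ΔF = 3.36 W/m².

Set 5.35 ln(C/429) = 3.36, so ln(C/429) = 3.36/5.35 = 0.62804.
Then C/429 = e^0.62804 = 1.87393, giving C = 429 × 1.87393 = 803.92 ppm.

C ≈ 804 ppm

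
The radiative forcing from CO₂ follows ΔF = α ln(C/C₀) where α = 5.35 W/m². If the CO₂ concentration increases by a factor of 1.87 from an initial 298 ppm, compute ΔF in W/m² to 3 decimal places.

Because the forcing depends only on the ratio C/C₀, the initial concentration does not enter.
ΔF = 5.35 × ln(1.87) = 5.35 × 0.62594 = 3.3488 W/m².

ΔF = 3.349 W/m²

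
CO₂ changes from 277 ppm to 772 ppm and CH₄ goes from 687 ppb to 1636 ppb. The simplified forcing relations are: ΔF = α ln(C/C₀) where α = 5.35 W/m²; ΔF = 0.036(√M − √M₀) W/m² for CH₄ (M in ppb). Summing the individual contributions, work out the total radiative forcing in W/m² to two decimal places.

ΔF = 6.00 W/m²

CO₂: 5.35 × ln(772/277) = 5.35 × ln(2.78700) = 5.35 × 1.02497 = 5.4836 W/m².
CH₄: 0.036 × (√1636 − √687) = 0.036 × (40.4475 − 26.2107) = 0.036 × 14.2368 = 0.5125 W/m².
Total ΔF = 5.4836 + 0.5125 = 5.9961 W/m².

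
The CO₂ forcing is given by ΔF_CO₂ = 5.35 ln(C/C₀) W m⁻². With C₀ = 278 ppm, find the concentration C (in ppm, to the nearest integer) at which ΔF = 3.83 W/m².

C ≈ 569 ppm

Set 5.35 ln(C/278) = 3.83, so ln(C/278) = 3.83/5.35 = 0.71589.
Then C/278 = e^0.71589 = 2.04601, giving C = 278 × 2.04601 = 568.79 ppm.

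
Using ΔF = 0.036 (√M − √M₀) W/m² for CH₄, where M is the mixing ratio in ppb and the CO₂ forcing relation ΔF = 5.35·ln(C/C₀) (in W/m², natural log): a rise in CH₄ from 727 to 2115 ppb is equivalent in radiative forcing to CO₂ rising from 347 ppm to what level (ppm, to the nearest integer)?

C ≈ 394 ppm

CH₄ forcing: 0.036 × (√2115 − √727) = 0.036 × (45.9891 − 26.9629) = 0.036 × 19.0262 = 0.68494 W/m².
Set 5.35 ln(C/347) = 0.68494: ln(C/347) = 0.68494/5.35 = 0.12803, so C = 347 × e^0.12803 = 347 × 1.13659 = 394.40 ppm.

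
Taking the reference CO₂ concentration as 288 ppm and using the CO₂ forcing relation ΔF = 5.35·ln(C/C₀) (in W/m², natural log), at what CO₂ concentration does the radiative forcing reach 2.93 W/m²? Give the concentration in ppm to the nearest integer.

Set 5.35 ln(C/288) = 2.93, so ln(C/288) = 2.93/5.35 = 0.54766.
Then C/288 = e^0.54766 = 1.72920, giving C = 288 × 1.72920 = 498.01 ppm.

C ≈ 498 ppm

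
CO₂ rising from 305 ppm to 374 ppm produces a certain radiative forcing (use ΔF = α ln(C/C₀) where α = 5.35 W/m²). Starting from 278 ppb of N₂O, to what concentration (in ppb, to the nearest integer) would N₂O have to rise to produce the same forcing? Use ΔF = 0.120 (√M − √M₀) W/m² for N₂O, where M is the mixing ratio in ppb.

CO₂ forcing: 5.35 × ln(374/305) = 5.35 × 0.203944 = 1.09110 W/m².
Set 0.120(√M − √278) = 1.09110: √M = 1.09110/0.120 + √278 = 9.0925 + 16.6733 = 25.7658.
M = (25.7658)² = 663.88 ppb.

M ≈ 664 ppb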